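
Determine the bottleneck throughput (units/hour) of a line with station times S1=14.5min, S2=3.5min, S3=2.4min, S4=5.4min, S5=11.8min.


Bottleneck = longest station time
Station times: [14.5, 3.5, 2.4, 5.4, 11.8]
Max = 14.5 min
Rate = 60 / 14.5
= 4.14 units/hour (bottleneck: 14.5min)


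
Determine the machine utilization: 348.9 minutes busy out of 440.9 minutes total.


Utilization = busy / total × 100
= 348.9 / 440.9 × 100
= 79.1%


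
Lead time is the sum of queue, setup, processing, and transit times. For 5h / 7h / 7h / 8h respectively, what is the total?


Lead time = queue + setup + processing + transit
= 5 + 7 + 7 + 8
= 27 hours


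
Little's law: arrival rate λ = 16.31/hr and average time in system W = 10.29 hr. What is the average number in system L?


Little's law: L = λ × W
= 16.31 × 10.29
= 167.83


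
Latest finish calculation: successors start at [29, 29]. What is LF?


LF = min of all successor start times
Successors start at: [29, 29]
LF = min(29, 29)
= 29


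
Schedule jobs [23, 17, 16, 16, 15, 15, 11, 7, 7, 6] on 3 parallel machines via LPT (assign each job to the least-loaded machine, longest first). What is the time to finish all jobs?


Jobs (LPT sorted): [23, 17, 16, 16, 15, 15, 11, 7, 7, 6]
Machines: 3
  J=23 → Machine 1 (load: 0+23=23)
  J=17 → Machine 2 (load: 0+17=17)
  J=16 → Machine 3 (load: 0+16=16)
  J=16 → Machine 3 (load: 16+16=32)
  J=15 → Machine 2 (load: 17+15=32)
  J=15 → Machine 1 (load: 23+15=38)
  J=11 → Machine 2 (load: 32+11=43)
  J=7 → Machine 3 (load: 32+7=39)
  J=7 → Machine 1 (load: 38+7=45)
  J=6 → Machine 3 (load: 39+6=45)
Machine loads: [45, 43, 45]
Makespan = max = 45 time units


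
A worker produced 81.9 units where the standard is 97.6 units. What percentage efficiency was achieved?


Efficiency = (actual / standard) × 100
= (81.9 / 97.6) × 100
= 83.9%


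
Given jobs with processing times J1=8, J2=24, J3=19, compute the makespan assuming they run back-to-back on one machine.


Sequential makespan: sum all processing times
= 8 + 24 + 19
= 51 time units


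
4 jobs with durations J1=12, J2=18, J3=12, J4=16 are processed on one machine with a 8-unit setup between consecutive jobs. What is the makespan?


Makespan = Σ processing + (n-1) × setup
= (12 + 18 + 12 + 16) + (4-1)×8
= 58 + 24
= 82 time units


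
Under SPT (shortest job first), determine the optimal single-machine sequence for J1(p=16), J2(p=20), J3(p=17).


SPT: sort by shortest processing time
  J1: p=16
  J3: p=17
  J2: p=20
Order: J1 → J3 → J2


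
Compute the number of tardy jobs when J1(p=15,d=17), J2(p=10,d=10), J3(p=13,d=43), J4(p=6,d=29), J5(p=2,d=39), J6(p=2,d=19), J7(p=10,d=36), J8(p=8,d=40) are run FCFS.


Completion vs due date:
  J1: C=15, d=17 → on time
  J2: C=25, d=10 → TARDY
  J3: C=38, d=43 → on time
  J4: C=44, d=29 → TARDY
  J5: C=46, d=39 → TARDY
  J6: C=48, d=19 → TARDY
  J7: C=58, d=36 → TARDY
  J8: C=66, d=40 → TARDY
Tardy jobs: J2, J4, J5, J6, J7, J8
Count = 6


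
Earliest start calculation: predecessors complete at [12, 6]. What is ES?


ES = max of all predecessor completion times
Predecessors: [12, 6]
ES = max(12, 6)
= 12


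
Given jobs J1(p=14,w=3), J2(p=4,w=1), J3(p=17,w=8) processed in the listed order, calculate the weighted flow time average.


Completion times:
  J1: C=14, w×C=3×14=42
  J2: C=18, w×C=1×18=18
  J3: C=35, w×C=8×35=280
Sum w×C = 340
Sum w = 12
Weighted avg = 340/12
= 28.33


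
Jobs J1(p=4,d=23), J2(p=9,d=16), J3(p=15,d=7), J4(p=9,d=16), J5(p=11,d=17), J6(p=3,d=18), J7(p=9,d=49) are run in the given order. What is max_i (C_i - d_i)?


Lateness per job (L = C - d):
  J1: C=4, d=23, L=-19
  J2: C=13, d=16, L=-3
  J3: C=28, d=7, L=21
  J4: C=37, d=16, L=21
  J5: C=48, d=17, L=31
  J6: C=51, d=18, L=33
  J7: C=60, d=49, L=11
Lmax = max(-19, -3, 21, 21, 31, 33, 11)
= 33


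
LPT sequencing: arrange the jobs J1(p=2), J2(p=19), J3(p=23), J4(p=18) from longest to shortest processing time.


LPT: sort by longest processing time first
  J3: p=23
  J2: p=19
  J4: p=18
  J1: p=2
Order: J3 → J2 → J4 → J1


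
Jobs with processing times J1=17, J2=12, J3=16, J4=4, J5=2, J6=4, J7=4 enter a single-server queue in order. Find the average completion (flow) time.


Completion times:
  J1: completes at 17
  J2: completes at 29
  J3: completes at 45
  J4: completes at 49
  J5: completes at 51
  J6: completes at 55
  J7: completes at 59
Sum = 305
Average = 305/7
= 43.57


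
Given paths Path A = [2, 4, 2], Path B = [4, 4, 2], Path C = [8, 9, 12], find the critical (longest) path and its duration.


Path A: 2 + 4 + 2 = 8
Path B: 4 + 4 + 2 = 10
Path C: 8 + 9 + 12 = 29
Critical path = longest = max(8, 10, 29)
= 29 (Path C)


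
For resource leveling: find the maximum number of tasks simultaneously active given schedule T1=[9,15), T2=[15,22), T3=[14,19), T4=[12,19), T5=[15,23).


Check each time point for overlaps:
  t=15: 4 tasks active (T2, T3, T4, T5)
Max concurrent = 4


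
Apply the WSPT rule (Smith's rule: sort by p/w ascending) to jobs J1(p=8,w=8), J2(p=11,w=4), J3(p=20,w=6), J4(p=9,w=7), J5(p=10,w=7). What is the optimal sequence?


WSPT (Smith's rule): sort by p/w ascending
  J1: p/w = 8/8 = 1.000
  J4: p/w = 9/7 = 1.286
  J5: p/w = 10/7 = 1.429
  J2: p/w = 11/4 = 2.750
  J3: p/w = 20/6 = 3.333
Order: J1 → J4 → J5 → J2 → J3


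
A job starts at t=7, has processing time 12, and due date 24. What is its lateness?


Completion = 7 + 12 = 19
Lateness = C - d = 19 - 24
= -5


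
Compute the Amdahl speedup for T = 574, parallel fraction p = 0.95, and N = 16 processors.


Amdahl's law: T_p = T × ((1-p) + p/N)
= 574 × ((1-0.95) + 0.95/16)
= 574 × (0.05 + 0.0594)
= 574 × 0.1094
= 62.78
Speedup = 574/62.78
= 9.14×


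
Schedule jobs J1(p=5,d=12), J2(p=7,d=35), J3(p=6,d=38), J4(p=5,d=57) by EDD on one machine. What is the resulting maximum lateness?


EDD order: J1 → J2 → J3 → J4
Completion and lateness:
  J1: C=5, d=12, L=5-12=-7
  J2: C=12, d=35, L=12-35=-23
  J3: C=18, d=38, L=18-38=-20
  J4: C=23, d=57, L=23-57=-34
Lmax = max(-7, -23, -20, -34)
= -7


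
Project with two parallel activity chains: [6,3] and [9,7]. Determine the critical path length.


Path A: 6 + 3 = 9
Path B: 9 + 7 = 16
Critical path = longest = max(9, 16)
= 16 (Path B)


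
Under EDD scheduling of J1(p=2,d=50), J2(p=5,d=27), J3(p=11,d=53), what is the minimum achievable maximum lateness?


EDD order: J2 → J1 → J3
Completion and lateness:
  J2: C=5, d=27, L=5-27=-22
  J1: C=7, d=50, L=7-50=-43
  J3: C=18, d=53, L=18-53=-35
Lmax = max(-22, -43, -35)
= -22


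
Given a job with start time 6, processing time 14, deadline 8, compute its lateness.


Completion = 6 + 14 = 20
Lateness = C - d = 20 - 8
= 12


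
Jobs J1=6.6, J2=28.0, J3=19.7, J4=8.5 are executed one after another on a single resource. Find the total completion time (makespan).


Sequential makespan: sum all processing times
= 6.6 + 28.0 + 19.7 + 8.5
= 62.8 time units


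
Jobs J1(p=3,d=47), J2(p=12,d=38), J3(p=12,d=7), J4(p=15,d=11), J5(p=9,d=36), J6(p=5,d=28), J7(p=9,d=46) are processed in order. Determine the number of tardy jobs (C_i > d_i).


Completion vs due date:
  J1: C=3, d=47 → on time
  J2: C=15, d=38 → on time
  J3: C=27, d=7 → TARDY
  J4: C=42, d=11 → TARDY
  J5: C=51, d=36 → TARDY
  J6: C=56, d=28 → TARDY
  J7: C=65, d=46 → TARDY
Tardy jobs: J3, J4, J5, J6, J7
Count = 5


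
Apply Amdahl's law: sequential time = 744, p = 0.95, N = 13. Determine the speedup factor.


Amdahl's law: T_p = T × ((1-p) + p/N)
= 744 × ((1-0.95) + 0.95/13)
= 744 × (0.05 + 0.0731)
= 744 × 0.1231
= 91.57
Speedup = 744/91.57
= 8.12×


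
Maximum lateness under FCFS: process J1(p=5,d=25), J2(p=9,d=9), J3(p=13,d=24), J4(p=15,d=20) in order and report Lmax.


Lateness per job (L = C - d):
  J1: C=5, d=25, L=-20
  J2: C=14, d=9, L=5
  J3: C=27, d=24, L=3
  J4: C=42, d=20, L=22
Lmax = max(-20, 5, 3, 22)
= 22


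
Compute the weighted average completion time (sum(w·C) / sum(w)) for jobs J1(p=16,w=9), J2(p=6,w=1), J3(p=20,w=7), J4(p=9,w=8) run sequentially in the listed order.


Completion times:
  J1: C=16, w×C=9×16=144
  J2: C=22, w×C=1×22=22
  J3: C=42, w×C=7×42=294
  J4: C=51, w×C=8×51=408
Sum w×C = 868
Sum w = 25
Weighted avg = 868/25
= 34.72


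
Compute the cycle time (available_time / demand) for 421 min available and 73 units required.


Cycle time = available time / demand
= 421 / 73
= 5.77 min/unit


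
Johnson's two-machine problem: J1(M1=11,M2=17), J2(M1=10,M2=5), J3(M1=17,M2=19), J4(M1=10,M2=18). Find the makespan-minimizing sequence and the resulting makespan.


Johnson's rule:
Group 1 (M1≤M2, sort by M1): ['J4', 'J1', 'J3']
Group 2 (M1>M2, sort desc M2): ['J2']
Sequence: J4 → J1 → J3 → J2
Makespan calculation:
  J4: M1 done=10, M2 done=28
  J1: M1 done=21, M2 done=45
  J3: M1 done=38, M2 done=64
  J2: M1 done=48, M2 done=69
= Sequence: J4 → J1 → J3 → J2, Makespan: 69


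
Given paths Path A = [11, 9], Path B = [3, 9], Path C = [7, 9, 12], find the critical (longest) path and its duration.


Path A: 11 + 9 = 20
Path B: 3 + 9 = 12
Path C: 7 + 9 + 12 = 28
Critical path = longest = max(20, 12, 28)
= 28 (Path C)


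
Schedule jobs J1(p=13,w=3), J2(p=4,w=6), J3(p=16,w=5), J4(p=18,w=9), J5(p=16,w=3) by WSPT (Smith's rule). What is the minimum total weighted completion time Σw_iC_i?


WSPT order (by p/w): J2 → J4 → J3 → J1 → J5
  J2: C=4, w·C=6×4=24
  J4: C=22, w·C=9×22=198
  J3: C=38, w·C=5×38=190
  J1: C=51, w·C=3×51=153
  J5: C=67, w·C=3×67=201
Σ w·C = 766
= 766


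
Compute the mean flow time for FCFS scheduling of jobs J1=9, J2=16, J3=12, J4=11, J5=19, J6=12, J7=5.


Completion times:
  J1: completes at 9
  J2: completes at 25
  J3: completes at 37
  J4: completes at 48
  J5: completes at 67
  J6: completes at 79
  J7: completes at 84
Sum = 349
Average = 349/7
= 49.86


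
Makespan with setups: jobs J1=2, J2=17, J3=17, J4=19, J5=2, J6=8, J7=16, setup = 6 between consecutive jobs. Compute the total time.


Makespan = Σ processing + (n-1) × setup
= (2 + 17 + 17 + 19 + 2 + 8 + 16) + (7-1)×6
= 81 + 36
= 117 time units


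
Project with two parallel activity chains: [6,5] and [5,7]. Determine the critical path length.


Path A: 6 + 5 = 11
Path B: 5 + 7 = 12
Critical path = longest = max(11, 12)
= 12 (Path B)


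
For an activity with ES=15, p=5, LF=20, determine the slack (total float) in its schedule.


EF = ES + duration = 15 + 5 = 20
LS = LF - duration = 20 - 5 = 15
Total Float = LF - EF = 20 - 20
(or LS - ES = 15 - 15)
= 0


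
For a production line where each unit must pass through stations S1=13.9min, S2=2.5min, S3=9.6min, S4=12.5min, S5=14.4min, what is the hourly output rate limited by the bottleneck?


Bottleneck = longest station time
Station times: [13.9, 2.5, 9.6, 12.5, 14.4]
Max = 14.4 min
Rate = 60 / 14.4
= 4.17 units/hour (bottleneck: 14.4min)


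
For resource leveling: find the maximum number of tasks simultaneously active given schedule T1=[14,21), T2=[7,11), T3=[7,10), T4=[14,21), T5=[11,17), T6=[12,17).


Check each time point for overlaps:
  t=14: 4 tasks active (T1, T4, T5, T6)
Max concurrent = 4


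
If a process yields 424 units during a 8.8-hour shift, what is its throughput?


Throughput = units / time
= 424 / 8.8
= 48.2 units/hour


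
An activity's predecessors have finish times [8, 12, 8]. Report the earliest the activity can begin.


ES = max of all predecessor completion times
Predecessors: [8, 12, 8]
ES = max(8, 12, 8)
= 12


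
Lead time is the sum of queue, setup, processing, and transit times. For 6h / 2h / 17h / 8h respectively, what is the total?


Lead time = queue + setup + processing + transit
= 6 + 2 + 17 + 8
= 33 hours


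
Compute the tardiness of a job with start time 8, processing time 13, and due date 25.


Completion = start + processing = 8 + 13 = 21
Tardiness = max(0, C - d) = max(0, 21 - 25)
= max(0, -4)
= 0


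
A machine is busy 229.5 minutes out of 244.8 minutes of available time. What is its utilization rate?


Utilization = busy / total × 100
= 229.5 / 244.8 × 100
= 93.8%


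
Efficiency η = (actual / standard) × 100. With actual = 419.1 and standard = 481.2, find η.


Efficiency = (actual / standard) × 100
= (419.1 / 481.2) × 100
= 87.1%


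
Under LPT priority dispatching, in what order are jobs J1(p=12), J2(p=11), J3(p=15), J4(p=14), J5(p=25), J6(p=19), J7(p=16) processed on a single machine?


LPT: sort by longest processing time first
  J5: p=25
  J6: p=19
  J7: p=16
  J3: p=15
  J4: p=14
  J1: p=12
  J2: p=11
Order: J5 → J6 → J7 → J3 → J4 → J1 → J2


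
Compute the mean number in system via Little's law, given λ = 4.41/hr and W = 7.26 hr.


Little's law: L = λ × W
= 4.41 × 7.26
= 32.02


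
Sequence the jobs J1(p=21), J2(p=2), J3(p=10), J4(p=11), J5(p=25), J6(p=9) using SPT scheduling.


SPT: sort by shortest processing time
  J2: p=2
  J6: p=9
  J3: p=10
  J4: p=11
  J1: p=21
  J5: p=25
Order: J2 → J6 → J3 → J4 → J1 → J5


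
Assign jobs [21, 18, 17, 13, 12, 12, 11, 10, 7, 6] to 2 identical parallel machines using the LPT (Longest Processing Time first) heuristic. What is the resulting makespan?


Jobs (LPT sorted): [21, 18, 17, 13, 12, 12, 11, 10, 7, 6]
Machines: 2
  J=21 → Machine 1 (load: 0+21=21)
  J=18 → Machine 2 (load: 0+18=18)
  J=17 → Machine 2 (load: 18+17=35)
  J=13 → Machine 1 (load: 21+13=34)
  J=12 → Machine 1 (load: 34+12=46)
  J=12 → Machine 2 (load: 35+12=47)
  J=11 → Machine 1 (load: 46+11=57)
  J=10 → Machine 2 (load: 47+10=57)
  J=7 → Machine 1 (load: 57+7=64)
  J=6 → Machine 2 (load: 57+6=63)
Machine loads: [64, 63]
Makespan = max = 64 time units


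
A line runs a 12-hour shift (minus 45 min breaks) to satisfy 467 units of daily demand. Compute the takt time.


Available = 12×60 - 45 = 675 min
Takt time = 675 / 467
= 1.45 min/unit


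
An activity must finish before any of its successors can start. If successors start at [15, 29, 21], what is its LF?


LF = min of all successor start times
Successors start at: [15, 29, 21]
LF = min(15, 29, 21)
= 15


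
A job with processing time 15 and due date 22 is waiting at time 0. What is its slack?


Slack = due - current_time - processing
= 22 - 0 - 15
= 7


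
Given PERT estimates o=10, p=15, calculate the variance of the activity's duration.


σ² = ((p - o) / 6)² = (p - o)² / 36
= (15 - 10)² / 36
= 5² / 36
= 25 / 36
= 0.6944


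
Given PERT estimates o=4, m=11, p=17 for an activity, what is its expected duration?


te = (o + 4m + p) / 6
= (4 + 4×11 + 17) / 6
= (4 + 44 + 17) / 6
= 65 / 6
= 10.83


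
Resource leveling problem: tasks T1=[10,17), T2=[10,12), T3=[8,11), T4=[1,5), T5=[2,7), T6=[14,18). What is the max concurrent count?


Check each time point for overlaps:
  t=10: 3 tasks active (T1, T2, T3)
Max concurrent = 3


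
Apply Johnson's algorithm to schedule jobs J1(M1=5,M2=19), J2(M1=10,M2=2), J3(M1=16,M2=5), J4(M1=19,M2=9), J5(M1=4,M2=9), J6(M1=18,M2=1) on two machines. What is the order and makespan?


Johnson's rule:
Group 1 (M1≤M2, sort by M1): ['J5', 'J1']
Group 2 (M1>M2, sort desc M2): ['J4', 'J3', 'J2', 'J6']
Sequence: J5 → J1 → J4 → J3 → J2 → J6
Makespan calculation:
  J5: M1 done=4, M2 done=13
  J1: M1 done=9, M2 done=32
  J4: M1 done=28, M2 done=41
  J3: M1 done=44, M2 done=49
  J2: M1 done=54, M2 done=56
  J6: M1 done=72, M2 done=73
= Sequence: J5 → J1 → J4 → J3 → J2 → J6, Makespan: 73


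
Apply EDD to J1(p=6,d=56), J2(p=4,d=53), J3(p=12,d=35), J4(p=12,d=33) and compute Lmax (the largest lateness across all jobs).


EDD order: J4 → J3 → J2 → J1
Completion and lateness:
  J4: C=12, d=33, L=12-33=-21
  J3: C=24, d=35, L=24-35=-11
  J2: C=28, d=53, L=28-53=-25
  J1: C=34, d=56, L=34-56=-22
Lmax = max(-21, -11, -25, -22)
= -11


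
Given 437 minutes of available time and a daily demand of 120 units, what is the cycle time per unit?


Cycle time = available time / demand
= 437 / 120
= 3.64 min/unit


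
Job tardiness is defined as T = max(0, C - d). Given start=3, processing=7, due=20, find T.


Completion = start + processing = 3 + 7 = 10
Tardiness = max(0, C - d) = max(0, 10 - 20)
= max(0, -10)
= 0


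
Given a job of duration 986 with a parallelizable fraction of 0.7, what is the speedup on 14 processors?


Amdahl's law: T_p = T × ((1-p) + p/N)
= 986 × ((1-0.7) + 0.7/14)
= 986 × (0.30 + 0.0500)
= 986 × 0.3500
= 345.10
Speedup = 986/345.10
= 2.86×


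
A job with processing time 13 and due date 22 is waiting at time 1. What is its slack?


Slack = due - current_time - processing
= 22 - 1 - 13
= 8


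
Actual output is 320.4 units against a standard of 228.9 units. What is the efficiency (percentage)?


Efficiency = (actual / standard) × 100
= (320.4 / 228.9) × 100
= 140.0%


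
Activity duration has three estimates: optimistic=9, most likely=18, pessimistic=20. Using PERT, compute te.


te = (o + 4m + p) / 6
= (9 + 4×18 + 20) / 6
= (9 + 72 + 20) / 6
= 101 / 6
= 16.83


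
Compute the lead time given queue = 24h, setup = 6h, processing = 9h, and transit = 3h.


Lead time = queue + setup + processing + transit
= 24 + 6 + 9 + 3
= 42 hours


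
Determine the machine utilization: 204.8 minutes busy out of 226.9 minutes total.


Utilization = busy / total × 100
= 204.8 / 226.9 × 100
= 90.3%


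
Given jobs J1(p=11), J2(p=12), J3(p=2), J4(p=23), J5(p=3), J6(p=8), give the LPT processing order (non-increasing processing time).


LPT: sort by longest processing time first
  J4: p=23
  J2: p=12
  J1: p=11
  J6: p=8
  J5: p=3
  J3: p=2
Order: J4 → J2 → J1 → J6 → J5 → J3


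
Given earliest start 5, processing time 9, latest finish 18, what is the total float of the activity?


EF = ES + duration = 5 + 9 = 14
LS = LF - duration = 18 - 9 = 9
Total Float = LF - EF = 18 - 14
(or LS - ES = 9 - 5)
= 4


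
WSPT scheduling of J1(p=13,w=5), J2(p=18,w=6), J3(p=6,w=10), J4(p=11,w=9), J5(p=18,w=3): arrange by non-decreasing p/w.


WSPT (Smith's rule): sort by p/w ascending
  J3: p/w = 6/10 = 0.600
  J4: p/w = 11/9 = 1.222
  J1: p/w = 13/5 = 2.600
  J2: p/w = 18/6 = 3.000
  J5: p/w = 18/3 = 6.000
Order: J3 → J4 → J1 → J2 → J5


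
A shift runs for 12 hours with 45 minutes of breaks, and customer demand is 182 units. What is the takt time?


Available = 12×60 - 45 = 675 min
Takt time = 675 / 182
= 3.71 min/unit


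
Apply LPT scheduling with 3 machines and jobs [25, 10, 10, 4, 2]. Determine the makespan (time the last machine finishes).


Jobs (LPT sorted): [25, 10, 10, 4, 2]
Machines: 3
  J=25 → Machine 1 (load: 0+25=25)
  J=10 → Machine 2 (load: 0+10=10)
  J=10 → Machine 3 (load: 0+10=10)
  J=4 → Machine 2 (load: 10+4=14)
  J=2 → Machine 3 (load: 10+2=12)
Machine loads: [25, 14, 12]
Makespan = max = 25 time units


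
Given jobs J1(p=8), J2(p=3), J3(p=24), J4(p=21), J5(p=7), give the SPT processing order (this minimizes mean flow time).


SPT: sort by shortest processing time
  J2: p=3
  J5: p=7
  J1: p=8
  J4: p=21
  J3: p=24
Order: J2 → J5 → J1 → J4 → J3


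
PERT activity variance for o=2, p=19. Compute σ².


σ² = ((p - o) / 6)² = (p - o)² / 36
= (19 - 2)² / 36
= 17² / 36
= 289 / 36
= 8.0278


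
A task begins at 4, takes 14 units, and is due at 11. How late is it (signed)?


Completion = 4 + 14 = 18
Lateness = C - d = 18 - 11
= 7


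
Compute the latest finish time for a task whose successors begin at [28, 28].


LF = min of all successor start times
Successors start at: [28, 28]
LF = min(28, 28)
= 28


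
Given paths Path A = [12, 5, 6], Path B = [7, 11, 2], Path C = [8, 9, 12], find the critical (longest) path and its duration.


Path A: 12 + 5 + 6 = 23
Path B: 7 + 11 + 2 = 20
Path C: 8 + 9 + 12 = 29
Critical path = longest = max(23, 20, 29)
= 29 (Path C)


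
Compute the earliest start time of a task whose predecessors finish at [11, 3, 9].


ES = max of all predecessor completion times
Predecessors: [11, 3, 9]
ES = max(11, 3, 9)
= 11


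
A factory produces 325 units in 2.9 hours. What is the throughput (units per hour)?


Throughput = units / time
= 325 / 2.9
= 112.1 units/hour


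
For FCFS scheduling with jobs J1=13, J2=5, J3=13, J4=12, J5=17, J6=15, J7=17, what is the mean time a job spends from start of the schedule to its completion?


Completion times:
  J1: completes at 13
  J2: completes at 18
  J3: completes at 31
  J4: completes at 43
  J5: completes at 60
  J6: completes at 75
  J7: completes at 92
Sum = 332
Average = 332/7
= 47.43


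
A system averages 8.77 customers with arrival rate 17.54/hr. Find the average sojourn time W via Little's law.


Little's law: L = λW → W = L / λ
= 8.77 / 17.54
= 0.50 hours


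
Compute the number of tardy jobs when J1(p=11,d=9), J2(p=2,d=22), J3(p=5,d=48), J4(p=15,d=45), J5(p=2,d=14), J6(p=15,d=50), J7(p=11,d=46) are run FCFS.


Completion vs due date:
  J1: C=11, d=9 → TARDY
  J2: C=13, d=22 → on time
  J3: C=18, d=48 → on time
  J4: C=33, d=45 → on time
  J5: C=35, d=14 → TARDY
  J6: C=50, d=50 → on time
  J7: C=61, d=46 → TARDY
Tardy jobs: J1, J5, J7
Count = 3


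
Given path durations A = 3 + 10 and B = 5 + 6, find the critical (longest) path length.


Path A: 3 + 10 = 13
Path B: 5 + 6 = 11
Critical path = longest = max(13, 11)
= 13 (Path A)


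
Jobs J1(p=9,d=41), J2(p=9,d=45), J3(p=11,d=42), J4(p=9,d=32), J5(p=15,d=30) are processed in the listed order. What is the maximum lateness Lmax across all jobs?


Lateness per job (L = C - d):
  J1: C=9, d=41, L=-32
  J2: C=18, d=45, L=-27
  J3: C=29, d=42, L=-13
  J4: C=38, d=32, L=6
  J5: C=53, d=30, L=23
Lmax = max(-32, -27, -13, 6, 23)
= 23


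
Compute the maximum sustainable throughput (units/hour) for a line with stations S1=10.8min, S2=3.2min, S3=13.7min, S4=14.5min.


Bottleneck = longest station time
Station times: [10.8, 3.2, 13.7, 14.5]
Max = 14.5 min
Rate = 60 / 14.5
= 4.14 units/hour (bottleneck: 14.5min)


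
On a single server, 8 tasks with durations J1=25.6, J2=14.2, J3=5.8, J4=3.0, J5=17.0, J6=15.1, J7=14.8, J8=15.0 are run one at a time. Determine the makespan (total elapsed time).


Sequential makespan: sum all processing times
= 25.6 + 14.2 + 5.8 + 3.0 + 17.0 + 15.1 + 14.8 + 15.0
= 110.5 time units


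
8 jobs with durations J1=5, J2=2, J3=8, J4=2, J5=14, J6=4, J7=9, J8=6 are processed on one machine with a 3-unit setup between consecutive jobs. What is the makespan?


Makespan = Σ processing + (n-1) × setup
= (5 + 2 + 8 + 2 + 14 + 4 + 9 + 6) + (8-1)×3
= 50 + 21
= 71 time units


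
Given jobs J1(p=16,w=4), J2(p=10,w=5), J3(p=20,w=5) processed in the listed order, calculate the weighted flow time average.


Completion times:
  J1: C=16, w×C=4×16=64
  J2: C=26, w×C=5×26=130
  J3: C=46, w×C=5×46=230
Sum w×C = 424
Sum w = 14
Weighted avg = 424/14
= 30.29


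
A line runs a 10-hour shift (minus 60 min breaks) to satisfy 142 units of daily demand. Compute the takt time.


Available = 10×60 - 60 = 540 min
Takt time = 540 / 142
= 3.80 min/unit


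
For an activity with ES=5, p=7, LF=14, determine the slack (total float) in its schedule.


EF = ES + duration = 5 + 7 = 12
LS = LF - duration = 14 - 7 = 7
Total Float = LF - EF = 14 - 12
(or LS - ES = 7 - 5)
= 2


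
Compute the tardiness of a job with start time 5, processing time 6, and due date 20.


Completion = start + processing = 5 + 6 = 11
Tardiness = max(0, C - d) = max(0, 11 - 20)
= max(0, -9)
= 0


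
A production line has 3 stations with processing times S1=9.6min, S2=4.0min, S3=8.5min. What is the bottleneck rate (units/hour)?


Bottleneck = longest station time
Station times: [9.6, 4.0, 8.5]
Max = 9.6 min
Rate = 60 / 9.6
= 6.25 units/hour (bottleneck: 9.6min)


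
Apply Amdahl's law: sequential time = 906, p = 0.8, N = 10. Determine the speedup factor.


Amdahl's law: T_p = T × ((1-p) + p/N)
= 906 × ((1-0.8) + 0.8/10)
= 906 × (0.20 + 0.0800)
= 906 × 0.2800
= 253.68
Speedup = 906/253.68
= 3.57×


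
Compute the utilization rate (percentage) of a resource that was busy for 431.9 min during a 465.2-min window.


Utilization = busy / total × 100
= 431.9 / 465.2 × 100
= 92.8%


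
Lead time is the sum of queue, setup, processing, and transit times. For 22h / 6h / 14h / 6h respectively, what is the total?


Lead time = queue + setup + processing + transit
= 22 + 6 + 14 + 6
= 48 hours


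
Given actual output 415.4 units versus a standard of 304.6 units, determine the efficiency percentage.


Efficiency = (actual / standard) × 100
= (415.4 / 304.6) × 100
= 136.4%


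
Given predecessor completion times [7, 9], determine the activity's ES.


ES = max of all predecessor completion times
Predecessors: [7, 9]
ES = max(7, 9)
= 9


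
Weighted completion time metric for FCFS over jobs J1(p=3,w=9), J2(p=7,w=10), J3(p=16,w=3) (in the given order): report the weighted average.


Completion times:
  J1: C=3, w×C=9×3=27
  J2: C=10, w×C=10×10=100
  J3: C=26, w×C=3×26=78
Sum w×C = 205
Sum w = 22
Weighted avg = 205/22
= 9.32


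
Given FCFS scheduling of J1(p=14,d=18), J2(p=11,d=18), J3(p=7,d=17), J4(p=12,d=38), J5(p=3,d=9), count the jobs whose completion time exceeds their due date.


Completion vs due date:
  J1: C=14, d=18 → on time
  J2: C=25, d=18 → TARDY
  J3: C=32, d=17 → TARDY
  J4: C=44, d=38 → TARDY
  J5: C=47, d=9 → TARDY
Tardy jobs: J2, J3, J4, J5
Count = 4


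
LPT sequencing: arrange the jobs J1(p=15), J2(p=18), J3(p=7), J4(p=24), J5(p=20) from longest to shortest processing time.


LPT: sort by longest processing time first
  J4: p=24
  J5: p=20
  J2: p=18
  J1: p=15
  J3: p=7
Order: J4 → J5 → J2 → J1 → J3


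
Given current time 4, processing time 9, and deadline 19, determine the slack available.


Slack = due - current_time - processing
= 19 - 4 - 9
= 6


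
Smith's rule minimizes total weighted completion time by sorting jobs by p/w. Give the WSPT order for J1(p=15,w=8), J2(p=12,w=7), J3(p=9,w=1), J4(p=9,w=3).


WSPT (Smith's rule): sort by p/w ascending
  J2: p/w = 12/7 = 1.714
  J1: p/w = 15/8 = 1.875
  J4: p/w = 9/3 = 3.000
  J3: p/w = 9/1 = 9.000
Order: J2 → J1 → J4 → J3


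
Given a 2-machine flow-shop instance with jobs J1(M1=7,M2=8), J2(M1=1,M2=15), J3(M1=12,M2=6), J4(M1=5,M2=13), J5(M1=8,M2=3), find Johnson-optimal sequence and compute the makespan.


Johnson's rule:
Group 1 (M1≤M2, sort by M1): ['J2', 'J4', 'J1']
Group 2 (M1>M2, sort desc M2): ['J3', 'J5']
Sequence: J2 → J4 → J1 → J3 → J5
Makespan calculation:
  J2: M1 done=1, M2 done=16
  J4: M1 done=6, M2 done=29
  J1: M1 done=13, M2 done=37
  J3: M1 done=25, M2 done=43
  J5: M1 done=33, M2 done=46
= Sequence: J2 → J4 → J1 → J3 → J5, Makespan: 46


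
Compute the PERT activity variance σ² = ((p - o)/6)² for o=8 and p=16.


σ² = ((p - o) / 6)² = (p - o)² / 36
= (16 - 8)² / 36
= 8² / 36
= 64 / 36
= 1.7778


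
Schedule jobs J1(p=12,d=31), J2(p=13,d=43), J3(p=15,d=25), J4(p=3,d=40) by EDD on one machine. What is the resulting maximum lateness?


EDD order: J3 → J1 → J4 → J2
Completion and lateness:
  J3: C=15, d=25, L=15-25=-10
  J1: C=27, d=31, L=27-31=-4
  J4: C=30, d=40, L=30-40=-10
  J2: C=43, d=43, L=43-43=0
Lmax = max(-10, -4, -10, 0)
= 0


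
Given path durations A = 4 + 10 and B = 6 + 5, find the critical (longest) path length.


Path A: 4 + 10 = 14
Path B: 6 + 5 = 11
Critical path = longest = max(14, 11)
= 14 (Path A)


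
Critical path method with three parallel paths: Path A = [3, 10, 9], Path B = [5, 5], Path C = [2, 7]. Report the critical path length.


Path A: 3 + 10 + 9 = 22
Path B: 5 + 5 = 10
Path C: 2 + 7 = 9
Critical path = longest = max(22, 10, 9)
= 22 (Path A)


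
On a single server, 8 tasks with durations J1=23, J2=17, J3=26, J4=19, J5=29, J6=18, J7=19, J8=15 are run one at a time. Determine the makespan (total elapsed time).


Sequential makespan: sum all processing times
= 23 + 17 + 26 + 19 + 29 + 18 + 19 + 15
= 166 time units


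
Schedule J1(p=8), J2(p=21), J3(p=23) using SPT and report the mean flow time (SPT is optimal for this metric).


SPT order: J1 → J2 → J3
Completion times:
  J1: C=8
  J2: C=29
  J3: C=52
Sum = 89, n = 3
Mean flow = 89/3
= 29.67


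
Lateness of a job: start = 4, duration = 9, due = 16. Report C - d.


Completion = 4 + 9 = 13
Lateness = C - d = 13 - 16
= -3


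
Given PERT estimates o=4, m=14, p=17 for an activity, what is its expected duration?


te = (o + 4m + p) / 6
= (4 + 4×14 + 17) / 6
= (4 + 56 + 17) / 6
= 77 / 6
= 12.83


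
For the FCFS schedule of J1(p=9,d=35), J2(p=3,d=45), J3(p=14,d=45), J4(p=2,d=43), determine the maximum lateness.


Lateness per job (L = C - d):
  J1: C=9, d=35, L=-26
  J2: C=12, d=45, L=-33
  J3: C=26, d=45, L=-19
  J4: C=28, d=43, L=-15
Lmax = max(-26, -33, -19, -15)
= -15


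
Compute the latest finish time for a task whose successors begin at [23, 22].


LF = min of all successor start times
Successors start at: [23, 22]
LF = min(23, 22)
= 22


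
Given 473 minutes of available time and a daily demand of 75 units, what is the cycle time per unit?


Cycle time = available time / demand
= 473 / 75
= 6.31 min/unit


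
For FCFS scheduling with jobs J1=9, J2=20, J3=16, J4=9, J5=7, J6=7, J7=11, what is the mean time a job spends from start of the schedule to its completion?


Completion times:
  J1: completes at 9
  J2: completes at 29
  J3: completes at 45
  J4: completes at 54
  J5: completes at 61
  J6: completes at 68
  J7: completes at 79
Sum = 345
Average = 345/7
= 49.29


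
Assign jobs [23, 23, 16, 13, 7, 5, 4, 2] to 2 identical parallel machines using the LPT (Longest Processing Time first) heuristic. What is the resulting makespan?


Jobs (LPT sorted): [23, 23, 16, 13, 7, 5, 4, 2]
Machines: 2
  J=23 → Machine 1 (load: 0+23=23)
  J=23 → Machine 2 (load: 0+23=23)
  J=16 → Machine 1 (load: 23+16=39)
  J=13 → Machine 2 (load: 23+13=36)
  J=7 → Machine 2 (load: 36+7=43)
  J=5 → Machine 1 (load: 39+5=44)
  J=4 → Machine 2 (load: 43+4=47)
  J=2 → Machine 1 (load: 44+2=46)
Machine loads: [46, 47]
Makespan = max = 47 time units


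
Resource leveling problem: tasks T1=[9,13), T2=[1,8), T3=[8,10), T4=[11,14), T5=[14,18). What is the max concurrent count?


Check each time point for overlaps:
  t=9: 2 tasks active (T1, T3)
Max concurrent = 2


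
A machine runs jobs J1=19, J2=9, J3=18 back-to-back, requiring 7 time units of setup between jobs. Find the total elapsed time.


Makespan = Σ processing + (n-1) × setup
= (19 + 9 + 18) + (3-1)×7
= 46 + 14
= 60 time units


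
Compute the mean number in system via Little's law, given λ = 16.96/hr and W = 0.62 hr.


Little's law: L = λ × W
= 16.96 × 0.62
= 10.52


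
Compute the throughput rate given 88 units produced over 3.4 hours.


Throughput = units / time
= 88 / 3.4
= 25.9 units/hour


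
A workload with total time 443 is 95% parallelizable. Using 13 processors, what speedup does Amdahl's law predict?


Amdahl's law: T_p = T × ((1-p) + p/N)
= 443 × ((1-0.95) + 0.95/13)
= 443 × (0.05 + 0.0731)
= 443 × 0.1231
= 54.52
Speedup = 443/54.52
= 8.12×


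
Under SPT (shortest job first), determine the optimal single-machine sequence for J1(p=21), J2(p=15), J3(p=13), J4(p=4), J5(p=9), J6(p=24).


SPT: sort by shortest processing time
  J4: p=4
  J5: p=9
  J3: p=13
  J2: p=15
  J1: p=21
  J6: p=24
Order: J4 → J5 → J3 → J2 → J1 → J6


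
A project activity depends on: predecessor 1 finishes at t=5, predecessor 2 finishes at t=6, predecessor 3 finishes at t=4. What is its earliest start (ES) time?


ES = max of all predecessor completion times
Predecessors: [5, 6, 4]
ES = max(5, 6, 4)
= 6


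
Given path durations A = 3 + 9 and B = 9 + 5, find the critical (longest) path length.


Path A: 3 + 9 = 12
Path B: 9 + 5 = 14
Critical path = longest = max(12, 14)
= 14 (Path B)


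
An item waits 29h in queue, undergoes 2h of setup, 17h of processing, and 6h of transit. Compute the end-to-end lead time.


Lead time = queue + setup + processing + transit
= 29 + 2 + 17 + 6
= 54 hours


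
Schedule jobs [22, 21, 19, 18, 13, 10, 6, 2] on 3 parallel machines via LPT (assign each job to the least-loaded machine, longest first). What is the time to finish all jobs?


Jobs (LPT sorted): [22, 21, 19, 18, 13, 10, 6, 2]
Machines: 3
  J=22 → Machine 1 (load: 0+22=22)
  J=21 → Machine 2 (load: 0+21=21)
  J=19 → Machine 3 (load: 0+19=19)
  J=18 → Machine 3 (load: 19+18=37)
  J=13 → Machine 2 (load: 21+13=34)
  J=10 → Machine 1 (load: 22+10=32)
  J=6 → Machine 1 (load: 32+6=38)
  J=2 → Machine 2 (load: 34+2=36)
Machine loads: [38, 36, 37]
Makespan = max = 38 time units


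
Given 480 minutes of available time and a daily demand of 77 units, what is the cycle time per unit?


Cycle time = available time / demand
= 480 / 77
= 6.23 min/unit


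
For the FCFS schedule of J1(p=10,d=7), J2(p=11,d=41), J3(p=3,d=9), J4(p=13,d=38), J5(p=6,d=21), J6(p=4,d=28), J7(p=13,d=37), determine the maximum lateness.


Lateness per job (L = C - d):
  J1: C=10, d=7, L=3
  J2: C=21, d=41, L=-20
  J3: C=24, d=9, L=15
  J4: C=37, d=38, L=-1
  J5: C=43, d=21, L=22
  J6: C=47, d=28, L=19
  J7: C=60, d=37, L=23
Lmax = max(3, -20, 15, -1, 22, 19, 23)
= 23


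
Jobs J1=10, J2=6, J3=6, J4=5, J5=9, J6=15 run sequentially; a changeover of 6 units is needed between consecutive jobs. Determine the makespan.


Makespan = Σ processing + (n-1) × setup
= (10 + 6 + 6 + 5 + 9 + 15) + (6-1)×6
= 51 + 30
= 81 time units


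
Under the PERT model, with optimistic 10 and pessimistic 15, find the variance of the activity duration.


σ² = ((p - o) / 6)² = (p - o)² / 36
= (15 - 10)² / 36
= 5² / 36
= 25 / 36
= 0.6944


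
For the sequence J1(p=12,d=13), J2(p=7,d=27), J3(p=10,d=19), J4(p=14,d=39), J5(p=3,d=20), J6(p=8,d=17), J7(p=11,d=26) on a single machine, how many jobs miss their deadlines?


Completion vs due date:
  J1: C=12, d=13 → on time
  J2: C=19, d=27 → on time
  J3: C=29, d=19 → TARDY
  J4: C=43, d=39 → TARDY
  J5: C=46, d=20 → TARDY
  J6: C=54, d=17 → TARDY
  J7: C=65, d=26 → TARDY
Tardy jobs: J3, J4, J5, J6, J7
Count = 5


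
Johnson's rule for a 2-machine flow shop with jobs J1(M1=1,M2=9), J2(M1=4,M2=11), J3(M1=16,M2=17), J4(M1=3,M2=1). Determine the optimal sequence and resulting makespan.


Johnson's rule:
Group 1 (M1≤M2, sort by M1): ['J1', 'J2', 'J3']
Group 2 (M1>M2, sort desc M2): ['J4']
Sequence: J1 → J2 → J3 → J4
Makespan calculation:
  J1: M1 done=1, M2 done=10
  J2: M1 done=5, M2 done=21
  J3: M1 done=21, M2 done=38
  J4: M1 done=24, M2 done=39
= Sequence: J1 → J2 → J3 → J4, Makespan: 39


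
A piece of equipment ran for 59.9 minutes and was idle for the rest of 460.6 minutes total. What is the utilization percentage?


Utilization = busy / total × 100
= 59.9 / 460.6 × 100
= 13.0%


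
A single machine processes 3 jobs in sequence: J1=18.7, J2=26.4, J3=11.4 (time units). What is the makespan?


Sequential makespan: sum all processing times
= 18.7 + 26.4 + 11.4
= 56.5 time units


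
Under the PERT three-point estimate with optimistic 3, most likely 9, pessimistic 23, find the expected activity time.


te = (o + 4m + p) / 6
= (3 + 4×9 + 23) / 6
= (3 + 36 + 23) / 6
= 62 / 6
= 10.33


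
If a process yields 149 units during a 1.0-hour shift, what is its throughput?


Throughput = units / time
= 149 / 1.0
= 149.0 units/hour


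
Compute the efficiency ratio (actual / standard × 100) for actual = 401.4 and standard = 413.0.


Efficiency = (actual / standard) × 100
= (401.4 / 413.0) × 100
= 97.2%


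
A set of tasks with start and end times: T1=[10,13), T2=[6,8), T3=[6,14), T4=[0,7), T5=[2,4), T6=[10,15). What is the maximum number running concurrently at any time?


Check each time point for overlaps:
  t=6: 3 tasks active (T2, T3, T4)
Max concurrent = 3


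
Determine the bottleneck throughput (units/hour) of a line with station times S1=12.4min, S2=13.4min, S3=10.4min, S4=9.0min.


Bottleneck = longest station time
Station times: [12.4, 13.4, 10.4, 9.0]
Max = 13.4 min
Rate = 60 / 13.4
= 4.48 units/hour (bottleneck: 13.4min)


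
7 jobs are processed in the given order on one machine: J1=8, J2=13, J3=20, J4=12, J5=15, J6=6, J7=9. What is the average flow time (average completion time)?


Completion times:
  J1: completes at 8
  J2: completes at 21
  J3: completes at 41
  J4: completes at 53
  J5: completes at 68
  J6: completes at 74
  J7: completes at 83
Sum = 348
Average = 348/7
= 49.71


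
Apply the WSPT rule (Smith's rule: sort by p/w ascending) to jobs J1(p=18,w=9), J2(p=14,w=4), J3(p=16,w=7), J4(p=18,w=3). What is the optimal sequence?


WSPT (Smith's rule): sort by p/w ascending
  J1: p/w = 18/9 = 2.000
  J3: p/w = 16/7 = 2.286
  J2: p/w = 14/4 = 3.500
  J4: p/w = 18/3 = 6.000
Order: J1 → J3 → J2 → J4


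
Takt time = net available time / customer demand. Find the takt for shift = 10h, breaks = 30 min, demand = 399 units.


Available = 10×60 - 30 = 570 min
Takt time = 570 / 399
= 1.43 min/unit


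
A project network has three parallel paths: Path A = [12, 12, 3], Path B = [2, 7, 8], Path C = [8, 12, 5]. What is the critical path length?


Path A: 12 + 12 + 3 = 27
Path B: 2 + 7 + 8 = 17
Path C: 8 + 12 + 5 = 25
Critical path = longest = max(27, 17, 25)
= 27 (Path A)


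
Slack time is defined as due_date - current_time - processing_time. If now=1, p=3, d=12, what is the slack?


Slack = due - current_time - processing
= 12 - 1 - 3
= 8


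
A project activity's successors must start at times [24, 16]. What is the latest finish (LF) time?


LF = min of all successor start times
Successors start at: [24, 16]
LF = min(24, 16)
= 16


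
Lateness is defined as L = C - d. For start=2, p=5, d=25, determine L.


Completion = 2 + 5 = 7
Lateness = C - d = 7 - 25
= -18


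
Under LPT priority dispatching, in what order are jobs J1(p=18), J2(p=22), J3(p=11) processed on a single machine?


LPT: sort by longest processing time first
  J2: p=22
  J1: p=18
  J3: p=11
Order: J2 → J1 → J3


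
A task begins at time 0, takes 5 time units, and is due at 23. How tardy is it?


Completion = start + processing = 0 + 5 = 5
Tardiness = max(0, C - d) = max(0, 5 - 23)
= max(0, -18)
= 0


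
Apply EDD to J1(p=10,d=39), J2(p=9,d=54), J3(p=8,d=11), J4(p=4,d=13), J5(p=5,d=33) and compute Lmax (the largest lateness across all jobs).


EDD order: J3 → J4 → J5 → J1 → J2
Completion and lateness:
  J3: C=8, d=11, L=8-11=-3
  J4: C=12, d=13, L=12-13=-1
  J5: C=17, d=33, L=17-33=-16
  J1: C=27, d=39, L=27-39=-12
  J2: C=36, d=54, L=36-54=-18
Lmax = max(-3, -1, -16, -12, -18)
= -1


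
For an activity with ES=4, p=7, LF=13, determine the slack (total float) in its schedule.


EF = ES + duration = 4 + 7 = 11
LS = LF - duration = 13 - 7 = 6
Total Float = LF - EF = 13 - 11
(or LS - ES = 6 - 4)
= 2


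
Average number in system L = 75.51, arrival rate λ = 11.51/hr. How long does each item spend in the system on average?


Little's law: L = λW → W = L / λ
= 75.51 / 11.51
= 6.56 hours


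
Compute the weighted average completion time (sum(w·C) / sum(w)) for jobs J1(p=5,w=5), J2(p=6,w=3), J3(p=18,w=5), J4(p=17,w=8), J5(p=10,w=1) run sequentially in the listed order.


Completion times:
  J1: C=5, w×C=5×5=25
  J2: C=11, w×C=3×11=33
  J3: C=29, w×C=5×29=145
  J4: C=46, w×C=8×46=368
  J5: C=56, w×C=1×56=56
Sum w×C = 627
Sum w = 22
Weighted avg = 627/22
= 28.50
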